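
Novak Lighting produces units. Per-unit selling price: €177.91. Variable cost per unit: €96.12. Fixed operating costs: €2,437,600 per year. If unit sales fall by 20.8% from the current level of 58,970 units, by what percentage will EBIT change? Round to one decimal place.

-42.1%

Contribution at this volume is 58,970 × €81.79 = €4,823,156.30.
EBIT = €4,823,156.30 − €2,437,600 = €2,385,556.30.
DOL = contribution ÷ EBIT = €4,823,156.30 ÷ €2,385,556.30 = 2.0218.
So EBIT moves 2.0218 × (-20.8%) = -42.1%.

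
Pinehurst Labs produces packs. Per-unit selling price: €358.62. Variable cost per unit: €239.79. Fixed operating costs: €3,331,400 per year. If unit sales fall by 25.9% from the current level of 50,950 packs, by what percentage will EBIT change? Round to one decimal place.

Total contribution margin = 50,950 × €118.83 = €6,054,388.50.
Operating income = contribution − fixed costs = €6,054,388.50 − €3,331,400 = €2,722,988.50.
Degree of operating leverage = €6,054,388.50 / €2,722,988.50 = 2.2234.
%ΔEBIT = DOL × %ΔSales = 2.2234 × -25.9% = -57.6%.

-57.6%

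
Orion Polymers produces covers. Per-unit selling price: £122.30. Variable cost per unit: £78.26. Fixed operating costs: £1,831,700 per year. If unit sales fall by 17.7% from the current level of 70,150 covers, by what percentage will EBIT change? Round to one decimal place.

-43.5%

Total contribution margin = 70,150 × £44.04 = £3,089,406.00.
Operating income = contribution − fixed costs = £3,089,406.00 − £1,831,700 = £1,257,706.00.
Degree of operating leverage = £3,089,406.00 / £1,257,706.00 = 2.4564.
%ΔEBIT = DOL × %ΔSales = 2.4564 × -17.7% = -43.5%.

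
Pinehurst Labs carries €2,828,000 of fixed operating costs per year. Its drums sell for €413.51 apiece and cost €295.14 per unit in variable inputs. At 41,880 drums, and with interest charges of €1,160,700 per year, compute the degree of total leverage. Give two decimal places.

At 41,880 units, contribution = 41,880 × €118.37 = €4,957,335.60.
Operating income = contribution − fixed costs = €4,957,335.60 − €2,828,000 = €2,129,335.60. Interest = €1,160,700.00, so EBIT − I = €968,635.60.
DCL = contribution ÷ (EBIT − I) = €4,957,335.60 ÷ €968,635.60 = 5.1179.

5.12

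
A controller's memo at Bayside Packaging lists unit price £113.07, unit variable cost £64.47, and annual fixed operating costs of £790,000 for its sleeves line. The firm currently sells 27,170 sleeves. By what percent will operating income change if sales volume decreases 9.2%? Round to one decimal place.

At 27,170 units, contribution = 27,170 × £48.60 = £1,320,462.00.
Subtracting fixed costs: EBIT = £1,320,462.00 − £790,000 = £530,462.00.
Degree of operating leverage = £1,320,462.00 / £530,462.00 = 2.4893.
So EBIT moves 2.4893 × (-9.2%) = -22.9%.

-22.9%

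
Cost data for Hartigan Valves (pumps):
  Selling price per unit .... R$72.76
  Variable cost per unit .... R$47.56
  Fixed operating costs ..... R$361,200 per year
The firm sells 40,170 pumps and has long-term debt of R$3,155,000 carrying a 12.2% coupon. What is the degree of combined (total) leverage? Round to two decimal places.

3.80

Contribution at this volume is 40,170 × R$25.20 = R$1,012,284.00.
Operating income = contribution − fixed costs = R$1,012,284.00 − R$361,200 = R$651,084.00. Interest = R$384,910.00.
DOL = R$1,012,284.00 ÷ R$651,084.00 = 1.5548; DFL = R$651,084.00 ÷ R$266,174.00 = 2.4461.
DCL = DOL × DFL = 1.5548 × 2.4461 = 3.8032.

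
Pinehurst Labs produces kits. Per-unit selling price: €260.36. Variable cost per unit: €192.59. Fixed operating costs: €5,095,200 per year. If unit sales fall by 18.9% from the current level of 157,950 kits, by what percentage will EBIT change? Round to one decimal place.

At 157,950 units, contribution = 157,950 × €67.77 = €10,704,271.50.
EBIT = €10,704,271.50 − €5,095,200 = €5,609,071.50.
So DOL = total CM / EBIT = €10,704,271.50 / €5,609,071.50 = 1.9084.
So EBIT moves 1.9084 × (-18.9%) = -36.1%.

-36.1%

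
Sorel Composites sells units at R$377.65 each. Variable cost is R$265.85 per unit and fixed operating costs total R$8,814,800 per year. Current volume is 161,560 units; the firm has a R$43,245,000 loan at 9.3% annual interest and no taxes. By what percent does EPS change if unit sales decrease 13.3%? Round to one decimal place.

-46.0%

Contribution at this volume is 161,560 × R$111.80 = R$18,062,408.00.
Subtracting fixed costs: EBIT = R$18,062,408.00 − R$8,814,800 = R$9,247,608.00.
Interest = R$4,021,785.00, so EBIT − I = R$5,225,823.00.
Degree of combined leverage = contribution ÷ (EBIT − I) = R$18,062,408.00 ÷ R$5,225,823.00 = 3.4564.
%ΔEPS = DCL × %ΔSales = 3.4564 × -13.3% = -46.0%.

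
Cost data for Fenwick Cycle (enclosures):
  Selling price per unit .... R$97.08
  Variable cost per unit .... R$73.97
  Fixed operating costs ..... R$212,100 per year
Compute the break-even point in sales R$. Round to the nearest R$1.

R$890,985

Contribution margin per unit = R$97.08 − R$73.97 = R$23.11, a CM ratio of R$23.11 ÷ R$97.08 = 0.2381.
Break-even sales = FC ÷ CM ratio = R$212,100 × R$97.08 / R$23.11 = R$890,985.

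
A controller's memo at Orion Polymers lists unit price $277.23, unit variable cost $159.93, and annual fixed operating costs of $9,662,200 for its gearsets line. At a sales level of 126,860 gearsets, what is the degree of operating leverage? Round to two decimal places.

At 126,860 units, contribution = 126,860 × $117.30 = $14,880,678.00.
Operating income = contribution − fixed costs = $14,880,678.00 − $9,662,200 = $5,218,478.00.
So DOL = total CM / EBIT = $14,880,678.00 / $5,218,478.00 = 2.8515.

2.85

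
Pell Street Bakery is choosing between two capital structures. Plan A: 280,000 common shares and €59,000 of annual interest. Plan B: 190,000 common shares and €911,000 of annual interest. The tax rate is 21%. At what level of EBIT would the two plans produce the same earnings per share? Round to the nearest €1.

€2,709,667

At indifference, (EBIT − 59,000)(1 − t)/280,000 = (EBIT − 911,000)(1 − t)/190,000.
The (1 − t) factor cancels: (EBIT − 59,000) × 190,000 = (EBIT − 911,000) × 280,000.
EBIT × (280,000 − 190,000) = 911,000 × 280,000 − 59,000 × 190,000 = 243,870,000,000, so EBIT = 243,870,000,000 ÷ 90,000 = 2,709,666.67.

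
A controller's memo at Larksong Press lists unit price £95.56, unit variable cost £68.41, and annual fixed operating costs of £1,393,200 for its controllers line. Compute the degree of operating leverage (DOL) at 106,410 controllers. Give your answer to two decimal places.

Contribution at this volume is 106,410 × £27.15 = £2,889,031.50.
Operating income = contribution − fixed costs = £2,889,031.50 − £1,393,200 = £1,495,831.50.
So DOL = total CM / EBIT = £2,889,031.50 / £1,495,831.50 = 1.9314.

1.93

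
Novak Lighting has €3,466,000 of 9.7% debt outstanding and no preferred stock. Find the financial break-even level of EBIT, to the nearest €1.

€336,202

Annual interest = 9.7% × €3,466,000 = €336,202.00.
Without preferred stock the financial break-even is simply EBIT = interest = €336,202.00.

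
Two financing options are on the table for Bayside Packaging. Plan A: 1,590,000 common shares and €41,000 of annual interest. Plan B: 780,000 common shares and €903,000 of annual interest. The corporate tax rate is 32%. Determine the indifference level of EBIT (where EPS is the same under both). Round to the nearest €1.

Set EPS_A = EPS_B: (EBIT − €41,000)(1 − 0.32) ÷ 1,590,000 = (EBIT − €903,000)(1 − 0.32) ÷ 780,000.
Cancelling (1 − t) and cross-multiplying: 780,000·(EBIT − 41,000) = 1,590,000·(EBIT − 903,000).
EBIT × (1,590,000 − 780,000) = 903,000 × 1,590,000 − 41,000 × 780,000 = 1,403,790,000,000, so EBIT = 1,403,790,000,000 ÷ 810,000 = 1,733,074.07.

€1,733,074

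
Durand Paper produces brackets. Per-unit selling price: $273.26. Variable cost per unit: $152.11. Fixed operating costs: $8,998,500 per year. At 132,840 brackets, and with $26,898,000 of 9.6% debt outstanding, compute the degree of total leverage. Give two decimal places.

3.57

At 132,840 units, contribution = 132,840 × $121.15 = $16,093,566.00.
EBIT = $16,093,566.00 − $8,998,500 = $7,095,066.00. Interest = $2,582,208.00.
DOL = $16,093,566.00 ÷ $7,095,066.00 = 2.2683; DFL = $7,095,066.00 ÷ $4,512,858.00 = 1.5722.
Combined leverage = 2.2683 × 1.5722 = 3.5662.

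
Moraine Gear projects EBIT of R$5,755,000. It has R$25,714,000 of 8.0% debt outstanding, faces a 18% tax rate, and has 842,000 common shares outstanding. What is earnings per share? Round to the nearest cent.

R$3.60

Interest = R$2,057,120.00, so EBT = R$5,755,000 − R$2,057,120.00 = R$3,697,880.00.
Net income = R$3,697,880.00 × (1 − 0.18) = R$3,032,261.60.
EPS = R$3,032,261.60 ÷ 842,000 = R$3.60.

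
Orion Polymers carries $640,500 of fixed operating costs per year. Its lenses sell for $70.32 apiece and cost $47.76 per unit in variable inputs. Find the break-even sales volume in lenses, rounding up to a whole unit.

28,391 lenses

Each unit contributes $70.32 − $47.76 = $22.56.
Units to break even: $640,500 ÷ $22.56 = 28,390.96, rounded up to 28,391.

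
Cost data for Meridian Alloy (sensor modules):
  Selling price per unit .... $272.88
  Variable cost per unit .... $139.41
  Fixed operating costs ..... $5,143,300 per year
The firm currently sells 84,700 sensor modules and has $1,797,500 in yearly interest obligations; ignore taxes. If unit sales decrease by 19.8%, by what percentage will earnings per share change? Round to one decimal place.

-51.3%

Contribution at this volume is 84,700 × $133.47 = $11,304,909.00.
Operating income = contribution − fixed costs = $11,304,909.00 − $5,143,300 = $6,161,609.00.
Interest = $1,797,500.00, so EBIT − I = $4,364,109.00.
DCL = total CM / (EBIT − I) = $11,304,909.00 / $4,364,109.00 = 2.5904.
EPS therefore changes by 2.5904 × (-19.8%) = -51.3%.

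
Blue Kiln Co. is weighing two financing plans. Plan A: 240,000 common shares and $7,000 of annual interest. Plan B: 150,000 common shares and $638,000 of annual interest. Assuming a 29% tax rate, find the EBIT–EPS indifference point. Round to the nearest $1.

$1,689,667

Set EPS_A = EPS_B: (EBIT − $7,000)(1 − 0.29) ÷ 240,000 = (EBIT − $638,000)(1 − 0.29) ÷ 150,000.
Cancelling (1 − t) and cross-multiplying: 150,000·(EBIT − 7,000) = 240,000·(EBIT − 638,000).
EBIT × (240,000 − 150,000) = 638,000 × 240,000 − 7,000 × 150,000 = 152,070,000,000, so EBIT = 152,070,000,000 ÷ 90,000 = 1,689,666.67.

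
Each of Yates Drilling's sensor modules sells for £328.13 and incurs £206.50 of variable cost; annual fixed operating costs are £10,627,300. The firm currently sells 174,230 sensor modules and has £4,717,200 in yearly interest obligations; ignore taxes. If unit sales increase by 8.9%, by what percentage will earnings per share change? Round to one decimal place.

Contribution at this volume is 174,230 × £121.63 = £21,191,594.90.
EBIT = £21,191,594.90 − £10,627,300 = £10,564,294.90.
Interest = £4,717,200.00, so EBIT − I = £5,847,094.90.
DCL = total CM / (EBIT − I) = £21,191,594.90 / £5,847,094.90 = 3.6243.
EPS therefore changes by 3.6243 × (+8.9%) = +32.3%.

+32.3%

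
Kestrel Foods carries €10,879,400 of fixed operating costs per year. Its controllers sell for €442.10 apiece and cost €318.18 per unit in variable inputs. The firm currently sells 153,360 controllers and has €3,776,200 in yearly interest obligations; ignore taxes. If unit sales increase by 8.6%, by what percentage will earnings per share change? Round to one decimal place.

+37.6%

Total contribution margin = 153,360 × €123.92 = €19,004,371.20.
Subtracting fixed costs: EBIT = €19,004,371.20 − €10,879,400 = €8,124,971.20.
After interest of €3,776,200.00, pre-tax earnings = €4,348,771.20.
Degree of combined leverage = contribution ÷ (EBIT − I) = €19,004,371.20 ÷ €4,348,771.20 = 4.3701.
EPS therefore changes by 4.3701 × (+8.6%) = +37.6%.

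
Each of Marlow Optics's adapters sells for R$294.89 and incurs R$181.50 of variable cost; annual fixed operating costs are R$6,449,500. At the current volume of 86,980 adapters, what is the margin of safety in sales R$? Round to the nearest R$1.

Unit CM = price − variable cost = R$294.89 − R$181.50 = R$113.39. Break-even units = R$6,449,500 ÷ R$113.39 = 56,878.91; break-even revenue = 56,878.91 × R$294.89 = R$16,773,022.80.
Actual sales revenue = 86,980 × R$294.89 = R$25,649,532.20.
Margin of safety = R$25,649,532.20 − R$16,773,022.80 = R$8,876,509.

R$8,876,509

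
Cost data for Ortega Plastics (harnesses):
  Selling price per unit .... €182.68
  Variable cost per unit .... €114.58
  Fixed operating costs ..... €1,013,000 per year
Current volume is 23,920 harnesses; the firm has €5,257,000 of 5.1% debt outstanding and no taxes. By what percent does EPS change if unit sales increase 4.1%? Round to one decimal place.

At 23,920 units, contribution = 23,920 × €68.10 = €1,628,952.00.
Subtracting fixed costs: EBIT = €1,628,952.00 − €1,013,000 = €615,952.00.
After interest of €268,107.00, pre-tax earnings = €347,845.00.
DCL = total CM / (EBIT − I) = €1,628,952.00 / €347,845.00 = 4.6830.
%ΔEPS = DCL × %ΔSales = 4.6830 × +4.1% = +19.2%.

+19.2%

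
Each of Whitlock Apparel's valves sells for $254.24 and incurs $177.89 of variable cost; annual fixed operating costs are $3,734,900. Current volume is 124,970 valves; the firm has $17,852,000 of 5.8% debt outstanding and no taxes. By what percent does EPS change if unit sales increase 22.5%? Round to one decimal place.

+45.0%

Total contribution margin = 124,970 × $76.35 = $9,541,459.50.
Operating income = contribution − fixed costs = $9,541,459.50 − $3,734,900 = $5,806,559.50.
Interest = $1,035,416.00, so EBIT − I = $4,771,143.50.
Degree of combined leverage = contribution ÷ (EBIT − I) = $9,541,459.50 ÷ $4,771,143.50 = 1.9998.
EPS therefore changes by 1.9998 × (+22.5%) = +45.0%.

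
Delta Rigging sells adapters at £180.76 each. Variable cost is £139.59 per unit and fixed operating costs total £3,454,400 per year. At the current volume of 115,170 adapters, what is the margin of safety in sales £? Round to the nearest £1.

£5,651,325

Each unit contributes £180.76 − £139.59 = £41.17. Break-even units = £3,454,400 ÷ £41.17 = 83,905.76; break-even revenue = 83,905.76 × £180.76 = £15,166,804.57.
Current sales = 115,170 × £180.76 = £20,818,129.20.
Margin of safety = £20,818,129.20 − £15,166,804.57 = £5,651,325.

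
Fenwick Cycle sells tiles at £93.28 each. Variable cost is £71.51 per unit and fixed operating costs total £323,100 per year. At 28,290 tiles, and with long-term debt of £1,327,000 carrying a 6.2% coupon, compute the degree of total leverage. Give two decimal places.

2.93

Total contribution margin = 28,290 × £21.77 = £615,873.30.
Subtracting fixed costs: EBIT = £615,873.30 − £323,100 = £292,773.30. Interest = £82,274.00, so EBIT − I = £210,499.30.
Degree of total leverage = total CM / (EBIT − interest) = £615,873.30 / £210,499.30 = 2.9258.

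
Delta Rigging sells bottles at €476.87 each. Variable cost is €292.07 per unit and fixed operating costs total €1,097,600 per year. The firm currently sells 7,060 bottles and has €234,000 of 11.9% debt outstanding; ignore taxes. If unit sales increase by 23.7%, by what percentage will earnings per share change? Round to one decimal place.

Contribution at this volume is 7,060 × €184.80 = €1,304,688.00.
EBIT = €1,304,688.00 − €1,097,600 = €207,088.00.
Interest = €27,846.00, so EBIT − I = €179,242.00.
Degree of combined leverage = contribution ÷ (EBIT − I) = €1,304,688.00 ÷ €179,242.00 = 7.2789.
EPS therefore changes by 7.2789 × (+23.7%) = +172.5%.

+172.5%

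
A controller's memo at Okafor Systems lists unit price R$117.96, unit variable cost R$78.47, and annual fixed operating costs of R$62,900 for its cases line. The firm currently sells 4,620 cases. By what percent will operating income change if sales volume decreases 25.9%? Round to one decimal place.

-39.5%

Contribution at this volume is 4,620 × R$39.49 = R$182,443.80.
Operating income = contribution − fixed costs = R$182,443.80 − R$62,900 = R$119,543.80.
Degree of operating leverage = R$182,443.80 / R$119,543.80 = 1.5262.
Operating income changes by 1.5262 × -25.9% = -39.5%.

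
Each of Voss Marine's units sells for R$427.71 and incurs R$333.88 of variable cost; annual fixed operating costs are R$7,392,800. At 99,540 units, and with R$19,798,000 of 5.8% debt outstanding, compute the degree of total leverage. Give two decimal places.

Total contribution margin = 99,540 × R$93.83 = R$9,339,838.20.
Subtracting fixed costs: EBIT = R$9,339,838.20 − R$7,392,800 = R$1,947,038.20. Interest = R$1,148,284.00, so EBIT − I = R$798,754.20.
DCL = contribution ÷ (EBIT − I) = R$9,339,838.20 ÷ R$798,754.20 = 11.6930.

11.69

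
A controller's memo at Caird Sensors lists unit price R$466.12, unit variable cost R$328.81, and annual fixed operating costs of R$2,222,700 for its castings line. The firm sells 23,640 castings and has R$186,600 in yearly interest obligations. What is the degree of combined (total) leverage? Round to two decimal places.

Total contribution margin = 23,640 × R$137.31 = R$3,246,008.40.
Operating income = contribution − fixed costs = R$3,246,008.40 − R$2,222,700 = R$1,023,308.40. Interest = R$186,600.00, so EBIT − I = R$836,708.40.
DCL = contribution ÷ (EBIT − I) = R$3,246,008.40 ÷ R$836,708.40 = 3.8795.

3.88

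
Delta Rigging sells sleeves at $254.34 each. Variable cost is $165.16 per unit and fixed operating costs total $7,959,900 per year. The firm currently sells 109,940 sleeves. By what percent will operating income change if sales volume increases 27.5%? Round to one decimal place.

+146.2%

Total contribution margin = 109,940 × $89.18 = $9,804,449.20.
Operating income = contribution − fixed costs = $9,804,449.20 − $7,959,900 = $1,844,549.20.
Degree of operating leverage = $9,804,449.20 / $1,844,549.20 = 5.3154.
So EBIT moves 5.3154 × (+27.5%) = +146.2%.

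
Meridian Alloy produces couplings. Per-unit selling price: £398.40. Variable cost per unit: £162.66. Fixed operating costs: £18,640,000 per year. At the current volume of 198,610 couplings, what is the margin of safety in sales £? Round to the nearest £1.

Unit CM = price − variable cost = £398.40 − £162.66 = £235.74. Break-even units = £18,640,000 ÷ £235.74 = 79,070.16; break-even revenue = 79,070.16 × £398.40 = £31,501,552.56.
Current sales = 198,610 × £398.40 = £79,126,224.00.
Margin of safety = £79,126,224.00 − £31,501,552.56 = £47,624,671.

£47,624,671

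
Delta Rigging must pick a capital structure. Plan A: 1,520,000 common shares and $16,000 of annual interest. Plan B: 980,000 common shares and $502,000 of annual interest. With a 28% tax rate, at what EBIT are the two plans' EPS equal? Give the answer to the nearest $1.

Set EPS_A = EPS_B: (EBIT − $16,000)(1 − 0.28) ÷ 1,520,000 = (EBIT − $502,000)(1 − 0.28) ÷ 980,000.
The (1 − t) factor cancels: (EBIT − 16,000) × 980,000 = (EBIT − 502,000) × 1,520,000.
Solving, EBIT = (502,000·1,520,000 − 16,000·980,000) / (1,520,000 − 980,000) = 747,360,000,000 / 540,000 = 1,384,000.00.

$1,384,000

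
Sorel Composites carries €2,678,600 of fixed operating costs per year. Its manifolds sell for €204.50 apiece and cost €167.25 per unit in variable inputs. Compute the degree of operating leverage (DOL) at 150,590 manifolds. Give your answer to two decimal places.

1.91

Contribution at this volume is 150,590 × €37.25 = €5,609,477.50.
EBIT = €5,609,477.50 − €2,678,600 = €2,930,877.50.
DOL = contribution ÷ EBIT = €5,609,477.50 ÷ €2,930,877.50 = 1.9139.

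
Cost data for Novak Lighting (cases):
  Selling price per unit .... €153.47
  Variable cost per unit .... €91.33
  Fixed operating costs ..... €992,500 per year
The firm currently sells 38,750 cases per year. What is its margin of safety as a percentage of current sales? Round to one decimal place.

Unit CM = price − variable cost = €153.47 − €91.33 = €62.14. Break-even units = €992,500 ÷ €62.14 = 15,972.00; break-even revenue = 15,972.00 × €153.47 = €2,451,222.64.
Actual sales revenue = 38,750 × €153.47 = €5,946,962.50.
Margin of safety = (€5,946,962.50 − €2,451,222.64) ÷ €5,946,962.50 = 58.8%.

58.8%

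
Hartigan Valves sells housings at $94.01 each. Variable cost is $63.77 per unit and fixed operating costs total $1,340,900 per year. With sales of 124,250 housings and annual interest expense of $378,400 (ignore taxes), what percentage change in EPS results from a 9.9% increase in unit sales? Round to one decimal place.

+18.3%

Contribution at this volume is 124,250 × $30.24 = $3,757,320.00.
Operating income = contribution − fixed costs = $3,757,320.00 − $1,340,900 = $2,416,420.00.
After interest of $378,400.00, pre-tax earnings = $2,038,020.00.
Degree of combined leverage = contribution ÷ (EBIT − I) = $3,757,320.00 ÷ $2,038,020.00 = 1.8436.
%ΔEPS = DCL × %ΔSales = 1.8436 × +9.9% = +18.3%.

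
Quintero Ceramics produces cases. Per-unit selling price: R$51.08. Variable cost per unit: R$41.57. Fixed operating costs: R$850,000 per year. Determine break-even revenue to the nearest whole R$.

Contribution margin per unit = R$51.08 − R$41.57 = R$9.51, a CM ratio of R$9.51 ÷ R$51.08 = 0.1862.
Break-even sales = FC ÷ CM ratio = R$850,000 × R$51.08 / R$9.51 = R$4,565,510.

R$4,565,510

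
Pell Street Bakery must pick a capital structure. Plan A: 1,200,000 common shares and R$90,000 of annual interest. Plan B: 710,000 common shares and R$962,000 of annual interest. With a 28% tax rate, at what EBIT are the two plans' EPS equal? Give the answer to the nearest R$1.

R$2,225,510

Set EPS_A = EPS_B: (EBIT − R$90,000)(1 − 0.28) ÷ 1,200,000 = (EBIT − R$962,000)(1 − 0.28) ÷ 710,000.
Cancelling (1 − t) and cross-multiplying: 710,000·(EBIT − 90,000) = 1,200,000·(EBIT − 962,000).
EBIT × (1,200,000 − 710,000) = 962,000 × 1,200,000 − 90,000 × 710,000 = 1,090,500,000,000, so EBIT = 1,090,500,000,000 ÷ 490,000 = 2,225,510.20.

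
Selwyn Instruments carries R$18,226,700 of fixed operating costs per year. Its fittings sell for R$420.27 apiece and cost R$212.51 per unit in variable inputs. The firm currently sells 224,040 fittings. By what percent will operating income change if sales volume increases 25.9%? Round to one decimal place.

+42.6%

Total contribution margin = 224,040 × R$207.76 = R$46,546,550.40.
EBIT = R$46,546,550.40 − R$18,226,700 = R$28,319,850.40.
Degree of operating leverage = R$46,546,550.40 / R$28,319,850.40 = 1.6436.
%ΔEBIT = DOL × %ΔSales = 1.6436 × +25.9% = +42.6%.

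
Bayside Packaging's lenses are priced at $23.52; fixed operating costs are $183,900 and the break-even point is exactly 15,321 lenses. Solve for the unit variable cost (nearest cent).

$11.52

Contribution per unit must be FC / Q = $183,900 / 15,321 = $12.0031.
Variable cost per unit = $23.52 − $12.0031 = $11.52.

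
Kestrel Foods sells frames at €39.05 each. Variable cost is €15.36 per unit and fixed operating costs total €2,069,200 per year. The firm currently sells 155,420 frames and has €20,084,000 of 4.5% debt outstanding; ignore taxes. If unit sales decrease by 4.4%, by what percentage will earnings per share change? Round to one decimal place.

At 155,420 units, contribution = 155,420 × €23.69 = €3,681,899.80.
EBIT = €3,681,899.80 − €2,069,200 = €1,612,699.80.
Interest = €903,780.00, so EBIT − I = €708,919.80.
Degree of combined leverage = contribution ÷ (EBIT − I) = €3,681,899.80 ÷ €708,919.80 = 5.1937.
%ΔEPS = DCL × %ΔSales = 5.1937 × -4.4% = -22.9%.

-22.9%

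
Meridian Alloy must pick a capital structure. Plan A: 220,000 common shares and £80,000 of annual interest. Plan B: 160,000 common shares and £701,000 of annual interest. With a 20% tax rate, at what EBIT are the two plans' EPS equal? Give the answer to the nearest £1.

£2,357,000

Set EPS_A = EPS_B: (EBIT − £80,000)(1 − 0.20) ÷ 220,000 = (EBIT − £701,000)(1 − 0.20) ÷ 160,000.
The (1 − t) factor cancels: (EBIT − 80,000) × 160,000 = (EBIT − 701,000) × 220,000.
EBIT × (220,000 − 160,000) = 701,000 × 220,000 − 80,000 × 160,000 = 141,420,000,000, so EBIT = 141,420,000,000 ÷ 60,000 = 2,357,000.00.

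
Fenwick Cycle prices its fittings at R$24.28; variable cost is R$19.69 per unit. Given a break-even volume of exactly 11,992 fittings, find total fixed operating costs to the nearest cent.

R$55,043.28

Unit CM = price − variable cost = R$24.28 − R$19.69 = R$4.59.
Since BE = FC / CM, FC = 11,992 × R$4.59 = R$55,043.28.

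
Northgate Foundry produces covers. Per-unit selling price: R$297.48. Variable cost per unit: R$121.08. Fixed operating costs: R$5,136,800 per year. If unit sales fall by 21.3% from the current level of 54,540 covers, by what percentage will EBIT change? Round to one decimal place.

Contribution at this volume is 54,540 × R$176.40 = R$9,620,856.00.
Operating income = contribution − fixed costs = R$9,620,856.00 − R$5,136,800 = R$4,484,056.00.
Degree of operating leverage = R$9,620,856.00 / R$4,484,056.00 = 2.1456.
%ΔEBIT = DOL × %ΔSales = 2.1456 × -21.3% = -45.7%.

-45.7%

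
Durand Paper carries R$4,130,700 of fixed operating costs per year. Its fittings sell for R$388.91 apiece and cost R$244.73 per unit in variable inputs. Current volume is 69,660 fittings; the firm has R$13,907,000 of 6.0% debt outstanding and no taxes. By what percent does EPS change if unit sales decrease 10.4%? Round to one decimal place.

Total contribution margin = 69,660 × R$144.18 = R$10,043,578.80.
Subtracting fixed costs: EBIT = R$10,043,578.80 − R$4,130,700 = R$5,912,878.80.
After interest of R$834,420.00, pre-tax earnings = R$5,078,458.80.
DCL = total CM / (EBIT − I) = R$10,043,578.80 / R$5,078,458.80 = 1.9777.
EPS therefore changes by 1.9777 × (-10.4%) = -20.6%.

-20.6%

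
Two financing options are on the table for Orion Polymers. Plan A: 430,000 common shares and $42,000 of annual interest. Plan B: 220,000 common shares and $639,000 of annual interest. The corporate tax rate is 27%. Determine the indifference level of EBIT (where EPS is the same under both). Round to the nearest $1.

$1,264,429

Set EPS_A = EPS_B: (EBIT − $42,000)(1 − 0.27) ÷ 430,000 = (EBIT − $639,000)(1 − 0.27) ÷ 220,000.
The (1 − t) factor cancels: (EBIT − 42,000) × 220,000 = (EBIT − 639,000) × 430,000.
Solving, EBIT = (639,000·430,000 − 42,000·220,000) / (430,000 − 220,000) = 265,530,000,000 / 210,000 = 1,264,428.57.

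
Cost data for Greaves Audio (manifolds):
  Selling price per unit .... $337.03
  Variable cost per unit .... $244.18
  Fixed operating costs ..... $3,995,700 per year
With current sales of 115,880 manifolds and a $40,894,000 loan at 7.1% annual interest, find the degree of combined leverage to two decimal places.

At 115,880 units, contribution = 115,880 × $92.85 = $10,759,458.00.
EBIT = $10,759,458.00 − $3,995,700 = $6,763,758.00. Interest = $2,903,474.00, so EBIT − I = $3,860,284.00.
Degree of total leverage = total CM / (EBIT − interest) = $10,759,458.00 / $3,860,284.00 = 2.7872.

2.79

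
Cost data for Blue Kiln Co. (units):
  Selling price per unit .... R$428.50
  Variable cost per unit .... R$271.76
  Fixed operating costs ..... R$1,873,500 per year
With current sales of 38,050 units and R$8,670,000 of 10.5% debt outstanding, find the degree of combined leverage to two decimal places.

At 38,050 units, contribution = 38,050 × R$156.74 = R$5,963,957.00.
Subtracting fixed costs: EBIT = R$5,963,957.00 − R$1,873,500 = R$4,090,457.00. Interest = R$910,350.00, so EBIT − I = R$3,180,107.00.
DCL = contribution ÷ (EBIT − I) = R$5,963,957.00 ÷ R$3,180,107.00 = 1.8754.

1.88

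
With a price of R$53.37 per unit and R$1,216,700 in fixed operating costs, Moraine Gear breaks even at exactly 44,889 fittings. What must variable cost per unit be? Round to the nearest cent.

Contribution per unit must be FC / Q = R$1,216,700 / 44,889 = R$27.1046.
Hence VC = price − CM = R$53.37 − R$27.1046 = R$26.27.

R$26.27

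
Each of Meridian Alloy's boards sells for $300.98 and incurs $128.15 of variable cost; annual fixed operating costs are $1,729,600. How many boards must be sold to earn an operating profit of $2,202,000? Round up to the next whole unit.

22,749 boards

Unit CM = price − variable cost = $300.98 − $128.15 = $172.83.
Required volume = (fixed costs + target profit) ÷ CM = ($1,729,600 + $2,202,000) ÷ $172.83 = 22,748.37, so 22,749 boards.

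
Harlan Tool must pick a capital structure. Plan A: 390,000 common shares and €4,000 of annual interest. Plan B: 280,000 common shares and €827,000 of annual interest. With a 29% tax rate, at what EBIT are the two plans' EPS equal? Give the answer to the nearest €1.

Set EPS_A = EPS_B: (EBIT − €4,000)(1 − 0.29) ÷ 390,000 = (EBIT − €827,000)(1 − 0.29) ÷ 280,000.
The (1 − t) factor cancels: (EBIT − 4,000) × 280,000 = (EBIT − 827,000) × 390,000.
Solving, EBIT = (827,000·390,000 − 4,000·280,000) / (390,000 − 280,000) = 321,410,000,000 / 110,000 = 2,921,909.09.

€2,921,909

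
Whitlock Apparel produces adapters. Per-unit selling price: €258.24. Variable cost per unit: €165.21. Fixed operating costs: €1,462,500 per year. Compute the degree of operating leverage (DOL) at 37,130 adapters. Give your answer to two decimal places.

1.73

At 37,130 units, contribution = 37,130 × €93.03 = €3,454,203.90.
EBIT = €3,454,203.90 − €1,462,500 = €1,991,703.90.
DOL = contribution ÷ EBIT = €3,454,203.90 ÷ €1,991,703.90 = 1.7343.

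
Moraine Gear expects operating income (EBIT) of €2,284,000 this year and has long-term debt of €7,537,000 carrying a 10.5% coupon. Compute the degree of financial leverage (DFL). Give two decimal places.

Interest = €791,385.00.
Degree of financial leverage = EBIT / (EBIT − interest) = €2,284,000 / €1,492,615.00 = 1.5302.

1.53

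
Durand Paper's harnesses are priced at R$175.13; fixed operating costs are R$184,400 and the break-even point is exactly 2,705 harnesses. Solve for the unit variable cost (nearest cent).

At break-even, FC = Q × (P − VC), so P − VC = R$184,400 ÷ 2,705 = R$68.1701.
Hence VC = price − CM = R$175.13 − R$68.1701 = R$106.96.

R$106.96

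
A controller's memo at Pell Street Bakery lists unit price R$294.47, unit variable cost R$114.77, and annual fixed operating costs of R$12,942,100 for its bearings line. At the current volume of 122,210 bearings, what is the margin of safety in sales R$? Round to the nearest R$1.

R$14,779,276

Unit CM = price − variable cost = R$294.47 − R$114.77 = R$179.70. Break-even units = R$12,942,100 ÷ R$179.70 = 72,020.59; break-even revenue = 72,020.59 × R$294.47 = R$21,207,903.10.
Current sales = 122,210 × R$294.47 = R$35,987,178.70.
Margin of safety = R$35,987,178.70 − R$21,207,903.10 = R$14,779,276.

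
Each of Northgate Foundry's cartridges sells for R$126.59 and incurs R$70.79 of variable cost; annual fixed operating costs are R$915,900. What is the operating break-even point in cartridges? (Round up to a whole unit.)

16,414 cartridges

Unit CM = price − variable cost = R$126.59 − R$70.79 = R$55.80.
Break-even Q = R$915,900 / R$55.80 = 16,413.98 → 16,414 cartridges.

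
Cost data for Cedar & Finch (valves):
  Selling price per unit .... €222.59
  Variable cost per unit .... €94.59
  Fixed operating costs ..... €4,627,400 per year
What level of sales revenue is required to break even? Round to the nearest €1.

€8,046,976

CM per unit = €222.59 − €94.59 = €128.00; CM ratio = €128.00 / €222.59 = 0.5750.
Break-even revenue = fixed costs × price ÷ CM = €4,627,400 × €222.59 ÷ €128.00 = €8,046,976.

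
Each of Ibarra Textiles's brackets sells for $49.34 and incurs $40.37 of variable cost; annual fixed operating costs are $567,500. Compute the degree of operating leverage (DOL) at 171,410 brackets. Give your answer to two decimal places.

Total contribution margin = 171,410 × $8.97 = $1,537,547.70.
Subtracting fixed costs: EBIT = $1,537,547.70 − $567,500 = $970,047.70.
So DOL = total CM / EBIT = $1,537,547.70 / $970,047.70 = 1.5850.

1.59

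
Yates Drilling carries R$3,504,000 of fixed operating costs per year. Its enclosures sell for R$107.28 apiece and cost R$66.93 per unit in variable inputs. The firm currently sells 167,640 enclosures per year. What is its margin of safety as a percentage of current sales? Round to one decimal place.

48.2%

Contribution margin per unit = R$107.28 − R$66.93 = R$40.35. Break-even units = R$3,504,000 ÷ R$40.35 = 86,840.15; break-even revenue = 86,840.15 × R$107.28 = R$9,316,211.15.
Actual sales revenue = 167,640 × R$107.28 = R$17,984,419.20.
Margin of safety = (R$17,984,419.20 − R$9,316,211.15) ÷ R$17,984,419.20 = 48.2%.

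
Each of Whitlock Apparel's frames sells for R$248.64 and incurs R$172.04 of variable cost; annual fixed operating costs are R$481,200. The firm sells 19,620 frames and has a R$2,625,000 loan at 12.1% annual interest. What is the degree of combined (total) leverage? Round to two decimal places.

At 19,620 units, contribution = 19,620 × R$76.60 = R$1,502,892.00.
Operating income = contribution − fixed costs = R$1,502,892.00 − R$481,200 = R$1,021,692.00. Interest = R$317,625.00.
DOL = R$1,502,892.00 ÷ R$1,021,692.00 = 1.4710; DFL = R$1,021,692.00 ÷ R$704,067.00 = 1.4511.
Combined leverage = 1.4710 × 1.4511 = 2.1346.

2.13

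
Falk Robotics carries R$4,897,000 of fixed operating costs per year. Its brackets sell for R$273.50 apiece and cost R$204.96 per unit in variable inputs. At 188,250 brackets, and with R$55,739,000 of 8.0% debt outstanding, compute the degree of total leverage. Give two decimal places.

3.64

Contribution at this volume is 188,250 × R$68.54 = R$12,902,655.00.
EBIT = R$12,902,655.00 − R$4,897,000 = R$8,005,655.00. Interest = R$4,459,120.00, so EBIT − I = R$3,546,535.00.
DCL = contribution ÷ (EBIT − I) = R$12,902,655.00 ÷ R$3,546,535.00 = 3.6381.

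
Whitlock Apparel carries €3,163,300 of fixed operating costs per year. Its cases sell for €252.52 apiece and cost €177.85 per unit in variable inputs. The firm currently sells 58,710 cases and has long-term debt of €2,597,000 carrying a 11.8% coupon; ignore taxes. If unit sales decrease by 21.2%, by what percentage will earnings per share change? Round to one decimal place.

-101.7%

At 58,710 units, contribution = 58,710 × €74.67 = €4,383,875.70.
Subtracting fixed costs: EBIT = €4,383,875.70 − €3,163,300 = €1,220,575.70.
After interest of €306,446.00, pre-tax earnings = €914,129.70.
Degree of combined leverage = contribution ÷ (EBIT − I) = €4,383,875.70 ÷ €914,129.70 = 4.7957.
EPS therefore changes by 4.7957 × (-21.2%) = -101.7%.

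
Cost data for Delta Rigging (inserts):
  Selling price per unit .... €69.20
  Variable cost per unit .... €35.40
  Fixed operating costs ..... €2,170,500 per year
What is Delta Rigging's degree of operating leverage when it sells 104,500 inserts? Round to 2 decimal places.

At 104,500 units, contribution = 104,500 × €33.80 = €3,532,100.00.
EBIT = €3,532,100.00 − €2,170,500 = €1,361,600.00.
Degree of operating leverage = €3,532,100.00 / €1,361,600.00 = 2.5941.

2.59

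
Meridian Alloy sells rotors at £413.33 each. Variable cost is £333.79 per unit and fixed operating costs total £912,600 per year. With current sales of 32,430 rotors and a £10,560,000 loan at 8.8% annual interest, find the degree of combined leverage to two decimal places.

Contribution at this volume is 32,430 × £79.54 = £2,579,482.20.
EBIT = £2,579,482.20 − £912,600 = £1,666,882.20. Interest = £929,280.00.
DOL = £2,579,482.20 ÷ £1,666,882.20 = 1.5475; DFL = £1,666,882.20 ÷ £737,602.20 = 2.2599.
Combined leverage = 1.5475 × 2.2599 = 3.4972.

3.50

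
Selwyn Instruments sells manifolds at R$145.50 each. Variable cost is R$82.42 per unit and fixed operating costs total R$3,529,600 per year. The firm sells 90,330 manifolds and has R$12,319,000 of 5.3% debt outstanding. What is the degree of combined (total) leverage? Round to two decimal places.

Total contribution margin = 90,330 × R$63.08 = R$5,698,016.40.
EBIT = R$5,698,016.40 − R$3,529,600 = R$2,168,416.40. Interest = R$652,907.00.
DOL = R$5,698,016.40 ÷ R$2,168,416.40 = 2.6277; DFL = R$2,168,416.40 ÷ R$1,515,509.40 = 1.4308.
Combined leverage = 2.6277 × 1.4308 = 3.7597.

3.76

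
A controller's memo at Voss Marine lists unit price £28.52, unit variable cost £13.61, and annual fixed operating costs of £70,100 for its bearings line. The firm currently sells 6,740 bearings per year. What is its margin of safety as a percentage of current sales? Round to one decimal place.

Unit CM = price − variable cost = £28.52 − £13.61 = £14.91. Break-even units = £70,100 ÷ £14.91 = 4,701.54; break-even revenue = 4,701.54 × £28.52 = £134,087.99.
Current sales = 6,740 × £28.52 = £192,224.80.
Margin of safety = (£192,224.80 − £134,087.99) ÷ £192,224.80 = 30.2%.

30.2%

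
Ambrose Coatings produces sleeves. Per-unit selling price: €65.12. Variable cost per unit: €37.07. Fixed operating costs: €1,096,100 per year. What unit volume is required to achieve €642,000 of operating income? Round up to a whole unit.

61,965 sleeves

Unit CM = price − variable cost = €65.12 − €37.07 = €28.05.
Required volume = (fixed costs + target profit) ÷ CM = (€1,096,100 + €642,000) ÷ €28.05 = 61,964.35, so 61,965 sleeves.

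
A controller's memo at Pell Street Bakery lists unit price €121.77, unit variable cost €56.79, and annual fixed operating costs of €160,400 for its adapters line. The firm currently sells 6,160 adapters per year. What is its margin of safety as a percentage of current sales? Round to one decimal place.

Contribution margin per unit = €121.77 − €56.79 = €64.98. Break-even units = €160,400 ÷ €64.98 = 2,468.45; break-even revenue = 2,468.45 × €121.77 = €300,583.38.
Current sales = 6,160 × €121.77 = €750,103.20.
Margin of safety = (€750,103.20 − €300,583.38) ÷ €750,103.20 = 59.9%.

59.9%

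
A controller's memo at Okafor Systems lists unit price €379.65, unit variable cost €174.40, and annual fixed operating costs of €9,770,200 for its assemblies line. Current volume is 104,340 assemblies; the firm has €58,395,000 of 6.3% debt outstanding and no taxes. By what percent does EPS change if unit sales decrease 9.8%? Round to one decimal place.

-26.3%

Total contribution margin = 104,340 × €205.25 = €21,415,785.00.
EBIT = €21,415,785.00 − €9,770,200 = €11,645,585.00.
After interest of €3,678,885.00, pre-tax earnings = €7,966,700.00.
DCL = total CM / (EBIT − I) = €21,415,785.00 / €7,966,700.00 = 2.6882.
EPS therefore changes by 2.6882 × (-9.8%) = -26.3%.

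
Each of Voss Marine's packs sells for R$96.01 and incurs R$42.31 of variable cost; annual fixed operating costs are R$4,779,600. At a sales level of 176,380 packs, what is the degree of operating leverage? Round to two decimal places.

2.02

At 176,380 units, contribution = 176,380 × R$53.70 = R$9,471,606.00.
Operating income = contribution − fixed costs = R$9,471,606.00 − R$4,779,600 = R$4,692,006.00.
So DOL = total CM / EBIT = R$9,471,606.00 / R$4,692,006.00 = 2.0187.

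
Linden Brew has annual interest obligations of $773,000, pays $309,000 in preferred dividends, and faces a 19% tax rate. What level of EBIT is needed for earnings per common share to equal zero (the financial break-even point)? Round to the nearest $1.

$1,154,481

Grossing the preferred dividend up to pre-tax terms: $309,000 / (1 − 0.19) = $381,481.48.
Financial break-even EBIT = interest + D_p ÷ (1 − t) = $773,000 + $381,481.48 = $1,154,481.48.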